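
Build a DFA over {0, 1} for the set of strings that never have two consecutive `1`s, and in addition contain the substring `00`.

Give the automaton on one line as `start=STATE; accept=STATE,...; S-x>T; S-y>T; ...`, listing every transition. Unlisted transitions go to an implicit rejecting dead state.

Handle the two conditions separately and then intersect. One (3 states) tracks partial matches of the forbidden pattern `11`; the other (3 states) tracks whether and how much of `00` has been seen. Each combined state is a pair, one component from each; accept when both components accept. Equivalent product states are then merged.
A 6-state machine:
        0   1  
>  q0   q1  q2 
   q1   q3  q2 
   q2   q1  q4 
 * q3   q3  q5 
   q4   q4  q4 
 * q5   q3  q4 
(> = start, * = accepting)

start=q0; accept=q3,q5; q0-0>q1; q0-1>q2; q1-0>q3; q1-1>q2; q2-0>q1; q2-1>q4; q3-0>q3; q3-1>q5; q4-0>q4; q4-1>q4; q5-0>q3; q5-1>q4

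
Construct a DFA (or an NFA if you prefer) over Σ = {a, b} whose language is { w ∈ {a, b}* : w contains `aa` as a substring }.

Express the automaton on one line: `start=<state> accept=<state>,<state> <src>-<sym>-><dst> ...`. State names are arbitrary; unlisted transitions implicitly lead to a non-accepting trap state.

start=S0 accept=S2 S0-a->S1 S0-b->S0 S1-a->S2 S1-b->S0 S2-a->S2 S2-b->S2

Track how much of `aa` has been matched so far: state S0 is no progress, S2 is the absorbing accept state reached once `aa` has occurred. Intermediate states record partial matches; on a mismatch, fall back to the longest reusable overlap.
        a   b  
>  S0   S1  S0 
   S1   S2  S0 
 * S2   S2  S2 
(> = start, * = accepting)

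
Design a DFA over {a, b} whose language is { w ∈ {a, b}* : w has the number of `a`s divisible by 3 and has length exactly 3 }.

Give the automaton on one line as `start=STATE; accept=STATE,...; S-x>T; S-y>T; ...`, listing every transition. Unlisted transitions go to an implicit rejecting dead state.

Run two small machines in parallel and take their product. One (3 states) tracks the count of `a`s modulo 3; the other (5 states) tracks the input length, saturating at 4. Each combined state is a pair, one component from each; accept when both components accept. Equivalent product states are then merged.
With 7 states:
        a   b  
>  s0   s1  s2 
   s1   s3  s4 
   s2   s4  s5 
   s3   s6  s4 
   s4   s4  s4 
   s5   s4  s6 
 * s6   s4  s4 
(> = start, * = accepting)

start=s0; accept=s6; s0-a>s1; s0-b>s2; s1-a>s3; s1-b>s4; s2-a>s4; s2-b>s5; s3-a>s6; s3-b>s4; s4-a>s4; s4-b>s4; s5-a>s4; s5-b>s6; s6-a>s4; s6-b>s4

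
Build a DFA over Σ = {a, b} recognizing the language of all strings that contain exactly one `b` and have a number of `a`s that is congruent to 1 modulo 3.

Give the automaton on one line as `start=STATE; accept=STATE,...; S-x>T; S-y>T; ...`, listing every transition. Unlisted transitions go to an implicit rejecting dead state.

start=s0; accept=s4; s0-a>s1; s0-b>s2; s1-a>s3; s1-b>s4; s2-a>s4; s2-b>s5; s3-a>s0; s3-b>s6; s4-a>s6; s4-b>s5; s5-a>s5; s5-b>s5; s6-a>s2; s6-b>s5

Run two small machines in parallel and take their product. The first has 3 states tracking the count of `b`s, saturating at 2; the second has 3 states tracking the count of `a`s modulo 3. A product state is a pair (one from each), accepting exactly when both do. After merging equivalent states the machine shrinks.
With 7 states:
        a   b  
>  s0   s1  s2 
   s1   s3  s4 
   s2   s4  s5 
   s3   s0  s6 
 * s4   s6  s5 
   s5   s5  s5 
   s6   s2  s5 
(> = start, * = accepting)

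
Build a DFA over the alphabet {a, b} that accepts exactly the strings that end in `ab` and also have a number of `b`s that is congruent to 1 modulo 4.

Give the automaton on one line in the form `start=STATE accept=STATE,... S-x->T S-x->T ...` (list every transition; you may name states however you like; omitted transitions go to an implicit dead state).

Handle the two conditions separately and then intersect. One (3 states) tracks how much of the suffix `ab` has currently been matched; the other (4 states) tracks the count of `b`s modulo 4. Each combined state is a pair, one component from each; accept when both components accept. After merging equivalent states the machine shrinks.
        a   b  
>  q0   q1  q2 
   q1   q1  q3 
   q2   q2  q4 
 * q3   q2  q4 
   q4   q4  q5 
   q5   q5  q0 
(> = start, * = accepting)

start=q0 accept=q3 q0-a->q1 q0-b->q2 q1-a->q1 q1-b->q3 q2-a->q2 q2-b->q4 q3-a->q2 q3-b->q4 q4-a->q4 q4-b->q5 q5-a->q5 q5-b->q0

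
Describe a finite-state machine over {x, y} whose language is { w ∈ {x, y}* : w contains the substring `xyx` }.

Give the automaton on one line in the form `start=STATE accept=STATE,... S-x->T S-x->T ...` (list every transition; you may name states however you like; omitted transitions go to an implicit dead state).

States A..C record the length of the longest prefix of `xyx` that matches the current input suffix. Reaching D means `xyx` has been seen, and we stay there forever. Accept from D.
With 4 states:
       x  y 
>  A   B  A 
   B   B  C 
   C   D  A 
 * D   D  D 
(> = start, * = accepting)

start=A accept=D A-x->B A-y->A B-x->B B-y->C C-x->D C-y->A D-x->D D-y->D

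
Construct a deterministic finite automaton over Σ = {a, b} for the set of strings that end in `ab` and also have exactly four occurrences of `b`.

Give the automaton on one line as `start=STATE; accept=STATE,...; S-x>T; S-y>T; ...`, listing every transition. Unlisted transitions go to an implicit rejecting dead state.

start=S0; accept=S6; S0-a>S0; S0-b>S1; S1-a>S1; S1-b>S2; S2-a>S2; S2-b>S3; S3-a>S4; S3-b>S5; S4-a>S4; S4-b>S6; S5-a>S5; S5-b>S5; S6-a>S5; S6-b>S5

Build one automaton per condition and run them in lockstep. One (3 states) tracks how much of the suffix `ab` has currently been matched; the other (6 states) tracks the count of `b`s, saturating at 5. Each combined state is a pair, one component from each; accept when both components accept. Minimizing collapses redundant product states.
7 states suffice.
        a   b  
>  S0   S0  S1 
   S1   S1  S2 
   S2   S2  S3 
   S3   S4  S5 
   S4   S4  S6 
   S5   S5  S5 
 * S6   S5  S5 
(> = start, * = accepting)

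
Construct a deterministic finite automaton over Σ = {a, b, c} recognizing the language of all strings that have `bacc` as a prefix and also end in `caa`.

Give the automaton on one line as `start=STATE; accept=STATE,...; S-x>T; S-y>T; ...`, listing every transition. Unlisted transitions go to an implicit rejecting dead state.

Run two small machines in parallel and take their product. One (6 states) tracks whether the input so far still matches the prefix `bacc`; the other (4 states) tracks how much of the suffix `caa` has currently been matched. Each combined state is a pair, one component from each; accept when both components accept. Minimizing collapses redundant product states.
        a   b   c  
>  q0   q1  q2  q1 
   q1   q1  q1  q1 
   q2   q3  q1  q1 
   q3   q1  q1  q4 
   q4   q1  q1  q5 
   q5   q6  q7  q5 
   q6   q8  q7  q5 
   q7   q7  q7  q5 
 * q8   q7  q7  q5 
(> = start, * = accepting)

start=q0; accept=q8; q0-a>q1; q0-b>q2; q0-c>q1; q1-a>q1; q1-b>q1; q1-c>q1; q2-a>q3; q2-b>q1; q2-c>q1; q3-a>q1; q3-b>q1; q3-c>q4; q4-a>q1; q4-b>q1; q4-c>q5; q5-a>q6; q5-b>q7; q5-c>q5; q6-a>q8; q6-b>q7; q6-c>q5; q7-a>q7; q7-b>q7; q7-c>q5; q8-a>q7; q8-b>q7; q8-c>q5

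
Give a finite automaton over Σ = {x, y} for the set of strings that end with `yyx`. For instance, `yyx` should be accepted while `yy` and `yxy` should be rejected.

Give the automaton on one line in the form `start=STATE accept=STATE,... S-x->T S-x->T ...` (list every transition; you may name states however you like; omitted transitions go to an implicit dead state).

Let each state record the length of the longest suffix of the input read so far that is also a prefix of `yyx`. S1 means the last symbol is `y`; S2 means the last 2 symbols are `yy`; S3 means the last 3 symbols are `yyx`. Accept only at S3, where the string currently ends in `yyx`.
With 4 states:
        x   y  
>  S0   S0  S1 
   S1   S0  S2 
   S2   S3  S2 
 * S3   S0  S1 
(> = start, * = accepting)

start=S0 accept=S3 S0-x->S0 S0-y->S1 S1-x->S0 S1-y->S2 S2-x->S3 S2-y->S2 S3-x->S0 S3-y->S1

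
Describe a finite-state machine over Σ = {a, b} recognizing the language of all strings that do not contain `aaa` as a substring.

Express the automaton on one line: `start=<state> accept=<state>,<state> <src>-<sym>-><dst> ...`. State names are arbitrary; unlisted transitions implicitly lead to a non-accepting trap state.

This is the complement of 'contains `aaa`'. Use the same substring-matching states — q0 through q3 holding how much of `aaa` has just been matched — but flip the accepting set: everything except the trap q3 accepts.
4 states suffice.
        a   b  
>* q0   q1  q0 
 * q1   q2  q0 
 * q2   q3  q0 
   q3   q3  q3 
(> = start, * = accepting)

start=q0 accept=q0,q1,q2 q0-a->q1 q0-b->q0 q1-a->q2 q1-b->q0 q2-a->q3 q2-b->q0 q3-a->q3 q3-b->q3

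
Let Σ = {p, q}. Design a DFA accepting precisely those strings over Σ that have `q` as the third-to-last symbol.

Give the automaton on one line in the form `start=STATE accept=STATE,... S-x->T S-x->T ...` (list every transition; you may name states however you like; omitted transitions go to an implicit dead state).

start=s0 accept=s11,s12,s13,s14 s0-p->s1 s0-q->s2 s1-p->s3 s1-q->s4 s2-p->s5 s2-q->s6 s3-p->s7 s3-q->s8 s4-p->s9 s4-q->s10 s5-p->s11 s5-q->s12 s6-p->s13 s6-q->s14 s7-p->s7 s7-q->s8 s8-p->s9 s8-q->s10 s9-p->s11 s9-q->s12 s10-p->s13 s10-q->s14 s11-p->s7 s11-q->s8 s12-p->s9 s12-q->s10 s13-p->s11 s13-q->s12 s14-p->s13 s14-q->s14

A DFA must remember the last 3 symbols (since which symbol is third-to-last isn't known until the input ends). Use one state per possible window of the last ≤3 symbols; accept from those whose window starts with `q`.
A 15-state machine:
          p    q  
>  s0     s1   s2 
   s1     s3   s4 
   s2     s5   s6 
   s3     s7   s8 
   s4     s9  s10 
   s5    s11  s12 
   s6    s13  s14 
   s7     s7   s8 
   s8     s9  s10 
   s9    s11  s12 
   s10   s13  s14 
 * s11    s7   s8 
 * s12    s9  s10 
 * s13   s11  s12 
 * s14   s13  s14 
(> = start, * = accepting)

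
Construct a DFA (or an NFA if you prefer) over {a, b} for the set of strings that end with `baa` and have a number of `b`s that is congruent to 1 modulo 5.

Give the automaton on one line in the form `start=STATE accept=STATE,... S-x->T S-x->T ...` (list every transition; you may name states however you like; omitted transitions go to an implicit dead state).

start=s0 accept=s4 s0-a->s0 s0-b->s1 s1-a->s2 s1-b->s3 s2-a->s4 s2-b->s3 s3-a->s3 s3-b->s5 s4-a->s6 s4-b->s3 s5-a->s5 s5-b->s7 s6-a->s6 s6-b->s3 s7-a->s7 s7-b->s0

Run two small machines in parallel and take their product. The first has 4 states tracking how much of the suffix `baa` has currently been matched; the second has 5 states tracking the count of `b`s modulo 5. A product state is a pair (one from each), accepting exactly when both do. Minimizing collapses redundant product states.
An 8-state machine:
        a   b  
>  s0   s0  s1 
   s1   s2  s3 
   s2   s4  s3 
   s3   s3  s5 
 * s4   s6  s3 
   s5   s5  s7 
   s6   s6  s3 
   s7   s7  s0 
(> = start, * = accepting)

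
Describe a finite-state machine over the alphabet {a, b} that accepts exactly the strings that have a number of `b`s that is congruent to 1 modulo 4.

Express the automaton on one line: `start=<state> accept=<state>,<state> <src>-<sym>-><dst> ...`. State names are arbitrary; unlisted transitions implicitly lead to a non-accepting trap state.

start=q0 accept=q1 q0-a->q0 q0-b->q1 q1-a->q1 q1-b->q2 q2-a->q2 q2-b->q3 q3-a->q3 q3-b->q0

Keep the running count of `b`s modulo 4: each `b` advances along the cycle q0 → q1 → q2 → q3 → q0 while other symbols loop. Accept at q1.
With 4 states:
        a   b  
>  q0   q0  q1 
 * q1   q1  q2 
   q2   q2  q3 
   q3   q3  q0 
(> = start, * = accepting)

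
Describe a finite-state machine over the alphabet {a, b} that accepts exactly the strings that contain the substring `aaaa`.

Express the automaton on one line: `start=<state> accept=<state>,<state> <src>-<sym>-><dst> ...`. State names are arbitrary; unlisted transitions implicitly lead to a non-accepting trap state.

States s0..s3 record the length of the longest prefix of `aaaa` that matches the current input suffix. Reaching s4 means `aaaa` has been seen, and we stay there forever. Accept from s4.
        a   b  
>  s0   s1  s0 
   s1   s2  s0 
   s2   s3  s0 
   s3   s4  s0 
 * s4   s4  s4 
(> = start, * = accepting)

start=s0 accept=s4 s0-a->s1 s0-b->s0 s1-a->s2 s1-b->s0 s2-a->s3 s2-b->s0 s3-a->s4 s3-b->s0 s4-a->s4 s4-b->s4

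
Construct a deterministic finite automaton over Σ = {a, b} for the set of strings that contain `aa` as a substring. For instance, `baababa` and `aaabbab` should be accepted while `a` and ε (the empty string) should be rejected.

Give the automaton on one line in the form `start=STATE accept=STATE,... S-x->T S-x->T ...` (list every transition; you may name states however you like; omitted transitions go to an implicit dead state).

Track how much of `aa` has been matched so far: state S0 is no progress, S2 is the absorbing accept state reached once `aa` has occurred. Intermediate states record partial matches; on a mismatch, fall back to the longest reusable overlap.
With 3 states:
        a   b  
>  S0   S1  S0 
   S1   S2  S0 
 * S2   S2  S2 
(> = start, * = accepting)

start=S0 accept=S2 S0-a->S1 S0-b->S0 S1-a->S2 S1-b->S0 S2-a->S2 S2-b->S2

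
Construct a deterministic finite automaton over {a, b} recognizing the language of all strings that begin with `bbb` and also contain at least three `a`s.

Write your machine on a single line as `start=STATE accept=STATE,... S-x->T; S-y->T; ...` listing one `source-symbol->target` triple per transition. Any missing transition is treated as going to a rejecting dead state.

Handle the two conditions separately and then intersect. One (5 states) tracks whether the input so far still matches the prefix `bbb`; the other (5 states) tracks the count of `a`s, saturating at 4. Each combined state is a pair, one component from each; accept when both components accept. After merging equivalent states the machine shrinks.
8 states suffice.
        a   b  
>  q0   q1  q2 
   q1   q1  q1 
   q2   q1  q3 
   q3   q1  q4 
   q4   q5  q4 
   q5   q6  q5 
   q6   q7  q6 
 * q7   q7  q7 
(> = start, * = accepting)

start=q0; accept=q7; q0-a->q1; q0-b->q2; q1-a->q1; q1-b->q1; q2-a->q1; q2-b->q3; q3-a->q1; q3-b->q4; q4-a->q5; q4-b->q4; q5-a->q6; q5-b->q5; q6-a->q7; q6-b->q6; q7-a->q7; q7-b->q7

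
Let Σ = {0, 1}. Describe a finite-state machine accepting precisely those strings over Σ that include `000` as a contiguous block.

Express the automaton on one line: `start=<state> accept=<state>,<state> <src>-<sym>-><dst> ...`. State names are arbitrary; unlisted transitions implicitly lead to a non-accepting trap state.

States s0..s2 record the length of the longest prefix of `000` that matches the current input suffix. Reaching s3 means `000` has been seen, and we stay there forever. Accept from s3.
4 states suffice.
        0   1  
>  s0   s1  s0 
   s1   s2  s0 
   s2   s3  s0 
 * s3   s3  s3 
(> = start, * = accepting)

start=s0 accept=s3 s0-0->s1 s0-1->s0 s1-0->s2 s1-1->s0 s2-0->s3 s2-1->s0 s3-0->s3 s3-1->s3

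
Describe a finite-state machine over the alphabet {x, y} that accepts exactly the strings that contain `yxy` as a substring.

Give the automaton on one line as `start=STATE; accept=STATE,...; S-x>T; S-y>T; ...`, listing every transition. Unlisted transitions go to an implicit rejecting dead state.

Track how much of `yxy` has been matched so far: state S0 is no progress, S3 is the absorbing accept state reached once `yxy` has occurred. Intermediate states record partial matches; on a mismatch, fall back to the longest reusable overlap.
4 states suffice.
        x   y  
>  S0   S0  S1 
   S1   S2  S1 
   S2   S0  S3 
 * S3   S3  S3 
(> = start, * = accepting)

start=S0; accept=S3; S0-x>S0; S0-y>S1; S1-x>S2; S1-y>S1; S2-x>S0; S2-y>S3; S3-x>S3; S3-y>S3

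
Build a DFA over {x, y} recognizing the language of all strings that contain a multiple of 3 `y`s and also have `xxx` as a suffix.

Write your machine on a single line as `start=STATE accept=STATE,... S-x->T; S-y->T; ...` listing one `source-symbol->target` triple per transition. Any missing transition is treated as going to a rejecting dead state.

start=q0; accept=q5; q0-x->q1; q0-y->q2; q1-x->q3; q1-y->q2; q2-x->q2; q2-y->q4; q3-x->q5; q3-y->q2; q4-x->q4; q4-y->q0; q5-x->q5; q5-y->q2

Handle the two conditions separately and then intersect. The first has 3 states tracking the count of `y`s modulo 3; the second has 4 states tracking how much of the suffix `xxx` has currently been matched. A product state is a pair (one from each), accepting exactly when both do. Equivalent product states are then merged.
        x   y  
>  q0   q1  q2 
   q1   q3  q2 
   q2   q2  q4 
   q3   q5  q2 
   q4   q4  q0 
 * q5   q5  q2 
(> = start, * = accepting)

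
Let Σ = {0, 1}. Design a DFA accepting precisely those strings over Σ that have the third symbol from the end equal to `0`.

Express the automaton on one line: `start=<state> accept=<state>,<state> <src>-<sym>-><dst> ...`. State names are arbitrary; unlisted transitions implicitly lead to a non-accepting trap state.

A DFA must remember the last 3 symbols (since which symbol is third-to-last isn't known until the input ends). Use one state per possible window of the last ≤3 symbols; accept from those whose window starts with `0`.
          0    1  
>  S0     S1   S2 
   S1     S3   S4 
   S2     S5   S6 
   S3     S7   S8 
   S4     S9  S10 
   S5    S11  S12 
   S6    S13  S14 
 * S7     S7   S8 
 * S8     S9  S10 
 * S9    S11  S12 
 * S10   S13  S14 
   S11    S7   S8 
   S12    S9  S10 
   S13   S11  S12 
   S14   S13  S14 
(> = start, * = accepting)

start=S0 accept=S7,S8,S9,S10 S0-0->S1 S0-1->S2 S1-0->S3 S1-1->S4 S2-0->S5 S2-1->S6 S3-0->S7 S3-1->S8 S4-0->S9 S4-1->S10 S5-0->S11 S5-1->S12 S6-0->S13 S6-1->S14 S7-0->S7 S7-1->S8 S8-0->S9 S8-1->S10 S9-0->S11 S9-1->S12 S10-0->S13 S10-1->S14 S11-0->S7 S11-1->S8 S12-0->S9 S12-1->S10 S13-0->S11 S13-1->S12 S14-0->S13 S14-1->S14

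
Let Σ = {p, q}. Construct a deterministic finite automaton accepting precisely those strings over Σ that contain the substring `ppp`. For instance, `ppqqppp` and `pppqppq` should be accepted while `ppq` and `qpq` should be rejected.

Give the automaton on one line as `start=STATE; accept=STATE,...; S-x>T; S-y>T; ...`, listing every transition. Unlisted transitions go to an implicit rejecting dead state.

States s0..s2 record the length of the longest prefix of `ppp` that matches the current input suffix. Reaching s3 means `ppp` has been seen, and we stay there forever. Accept from s3.
A 4-state machine:
        p   q  
>  s0   s1  s0 
   s1   s2  s0 
   s2   s3  s0 
 * s3   s3  s3 
(> = start, * = accepting)

start=s0; accept=s3; s0-p>s1; s0-q>s0; s1-p>s2; s1-q>s0; s2-p>s3; s2-q>s0; s3-p>s3; s3-q>s3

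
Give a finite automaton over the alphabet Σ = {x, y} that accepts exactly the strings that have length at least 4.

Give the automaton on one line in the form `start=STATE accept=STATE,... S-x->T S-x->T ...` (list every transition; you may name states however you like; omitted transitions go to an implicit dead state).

Count input length up to 5: every symbol moves from S0 toward S5, which means 'more than 4' and absorbs. Accept from {S4, S5}.
A 6-state machine:
        x   y  
>  S0   S1  S1 
   S1   S2  S2 
   S2   S3  S3 
   S3   S4  S4 
 * S4   S5  S5 
 * S5   S5  S5 
(> = start, * = accepting)

start=S0 accept=S4,S5 S0-x->S1 S0-y->S1 S1-x->S2 S1-y->S2 S2-x->S3 S2-y->S3 S3-x->S4 S3-y->S4 S4-x->S5 S4-y->S5 S5-x->S5 S5-y->S5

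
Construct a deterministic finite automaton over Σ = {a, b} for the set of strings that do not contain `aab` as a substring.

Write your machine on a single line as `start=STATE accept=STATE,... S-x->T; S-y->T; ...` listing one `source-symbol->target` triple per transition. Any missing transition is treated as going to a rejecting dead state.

Track partial matches of the forbidden pattern `aab`. State q3 is a dead state reached once `aab` has occurred; every other state accepts. q0 means no part of `aab` is currently matched.
4 states suffice.
        a   b  
>* q0   q1  q0 
 * q1   q2  q0 
 * q2   q2  q3 
   q3   q3  q3 
(> = start, * = accepting)

start=q0; accept=q0,q1,q2; q0-a->q1; q0-b->q0; q1-a->q2; q1-b->q0; q2-a->q2; q2-b->q3; q3-a->q3; q3-b->q3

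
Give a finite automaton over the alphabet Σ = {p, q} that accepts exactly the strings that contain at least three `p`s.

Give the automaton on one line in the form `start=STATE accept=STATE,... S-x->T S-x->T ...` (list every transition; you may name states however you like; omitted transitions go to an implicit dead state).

start=A accept=D,E A-p->B A-q->A B-p->C B-q->B C-p->D C-q->C D-p->E D-q->D E-p->E E-q->E

Count `p`s, saturating at 4: states A through D mean 0 through 3 `p`s seen; E means more than 3. Each `p` increments (capped at E); other symbols loop. Accept from {D, E}.
A 5-state machine:
       p  q 
>  A   B  A 
   B   C  B 
   C   D  C 
 * D   E  D 
 * E   E  E 
(> = start, * = accepting)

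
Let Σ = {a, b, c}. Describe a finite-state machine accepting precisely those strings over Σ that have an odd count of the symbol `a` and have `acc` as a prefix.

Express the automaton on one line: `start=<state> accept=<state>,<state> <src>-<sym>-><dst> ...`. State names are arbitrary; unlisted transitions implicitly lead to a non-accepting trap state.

Run two small machines in parallel and take their product. One (2 states) tracks the count of `a`s modulo 2; the other (5 states) tracks whether the input so far still matches the prefix `acc`. Each combined state is a pair, one component from each; accept when both components accept. Equivalent product states are then merged.
A 6-state machine:
        a   b   c  
>  S0   S1  S2  S2 
   S1   S2  S2  S3 
   S2   S2  S2  S2 
   S3   S2  S2  S4 
 * S4   S5  S4  S4 
   S5   S4  S5  S5 
(> = start, * = accepting)

start=S0 accept=S4 S0-a->S1 S0-b->S2 S0-c->S2 S1-a->S2 S1-b->S2 S1-c->S3 S2-a->S2 S2-b->S2 S2-c->S2 S3-a->S2 S3-b->S2 S3-c->S4 S4-a->S5 S4-b->S4 S4-c->S4 S5-a->S4 S5-b->S5 S5-c->S5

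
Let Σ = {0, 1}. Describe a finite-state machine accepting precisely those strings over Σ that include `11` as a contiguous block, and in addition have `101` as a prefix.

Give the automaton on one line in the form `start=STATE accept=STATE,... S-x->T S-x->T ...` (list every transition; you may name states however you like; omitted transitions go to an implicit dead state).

Handle the two conditions separately and then intersect. One (3 states) tracks whether and how much of `11` has been seen; the other (5 states) tracks whether the input so far still matches the prefix `101`. Each combined state is a pair, one component from each; accept when both components accept.
9 states suffice.
        0   1  
>  q0   q1  q2 
   q1   q1  q3 
   q2   q4  q5 
   q3   q1  q5 
   q4   q1  q6 
   q5   q5  q5 
   q6   q7  q8 
   q7   q7  q6 
 * q8   q8  q8 
(> = start, * = accepting)

start=q0 accept=q8 q0-0->q1 q0-1->q2 q1-0->q1 q1-1->q3 q2-0->q4 q2-1->q5 q3-0->q1 q3-1->q5 q4-0->q1 q4-1->q6 q5-0->q5 q5-1->q5 q6-0->q7 q6-1->q8 q7-0->q7 q7-1->q6 q8-0->q8 q8-1->q8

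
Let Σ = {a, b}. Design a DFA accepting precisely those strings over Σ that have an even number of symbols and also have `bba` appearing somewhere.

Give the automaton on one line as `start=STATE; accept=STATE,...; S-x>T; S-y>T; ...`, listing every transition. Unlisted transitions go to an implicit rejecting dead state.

start=q0; accept=q7; q0-a>q1; q0-b>q2; q1-a>q0; q1-b>q3; q2-a>q0; q2-b>q4; q3-a>q1; q3-b>q5; q4-a>q6; q4-b>q5; q5-a>q7; q5-b>q4; q6-a>q7; q6-b>q7; q7-a>q6; q7-b>q6

Handle the two conditions separately and then intersect. The first has 2 states tracking the input length modulo 2; the second has 4 states tracking whether and how much of `bba` has been seen. A product state is a pair (one from each), accepting exactly when both do.
8 states suffice.
        a   b  
>  q0   q1  q2 
   q1   q0  q3 
   q2   q0  q4 
   q3   q1  q5 
   q4   q6  q5 
   q5   q7  q4 
   q6   q7  q7 
 * q7   q6  q6 
(> = start, * = accepting)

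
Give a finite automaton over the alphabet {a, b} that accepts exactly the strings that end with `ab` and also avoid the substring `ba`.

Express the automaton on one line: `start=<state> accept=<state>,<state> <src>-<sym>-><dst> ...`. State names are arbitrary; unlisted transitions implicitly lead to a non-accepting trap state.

start=q0 accept=q3 q0-a->q1 q0-b->q2 q1-a->q1 q1-b->q3 q2-a->q4 q2-b->q2 q3-a->q4 q3-b->q2 q4-a->q4 q4-b->q5 q5-a->q4 q5-b->q6 q6-a->q4 q6-b->q6

Handle the two conditions separately and then intersect. One (3 states) tracks how much of the suffix `ab` has currently been matched; the other (3 states) tracks partial matches of the forbidden pattern `ba`. Each combined state is a pair, one component from each; accept when both components accept.
A 7-state machine:
        a   b  
>  q0   q1  q2 
   q1   q1  q3 
   q2   q4  q2 
 * q3   q4  q2 
   q4   q4  q5 
   q5   q4  q6 
   q6   q4  q6 
(> = start, * = accepting)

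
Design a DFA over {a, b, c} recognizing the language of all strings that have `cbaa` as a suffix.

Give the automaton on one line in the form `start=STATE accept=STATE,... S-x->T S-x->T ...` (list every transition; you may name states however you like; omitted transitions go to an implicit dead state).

Remember how much of `cbaa` the current input suffix matches. State S0 means no match yet; S1 means the last symbol is `c`; S2 means the last 2 symbols are `cb`; S3 means the last 3 symbols are `cba`; S4 means the last 4 symbols are `cbaa`. Only S4 accepts. On a mismatch, fall back to the longest proper suffix that is still a prefix of `cbaa`.
With 5 states:
        a   b   c  
>  S0   S0  S0  S1 
   S1   S0  S2  S1 
   S2   S3  S0  S1 
   S3   S4  S0  S1 
 * S4   S0  S0  S1 
(> = start, * = accepting)

start=S0 accept=S4 S0-a->S0 S0-b->S0 S0-c->S1 S1-a->S0 S1-b->S2 S1-c->S1 S2-a->S3 S2-b->S0 S2-c->S1 S3-a->S4 S3-b->S0 S3-c->S1 S4-a->S0 S4-b->S0 S4-c->S1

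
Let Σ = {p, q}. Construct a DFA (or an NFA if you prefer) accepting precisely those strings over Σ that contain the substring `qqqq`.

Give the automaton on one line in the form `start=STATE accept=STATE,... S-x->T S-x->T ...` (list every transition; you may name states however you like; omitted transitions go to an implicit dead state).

Track how much of `qqqq` has been matched so far: state A is no progress, E is the absorbing accept state reached once `qqqq` has occurred. Intermediate states record partial matches; on a mismatch, fall back to the longest reusable overlap.
       p  q 
>  A   A  B 
   B   A  C 
   C   A  D 
   D   A  E 
 * E   E  E 
(> = start, * = accepting)

start=A accept=E A-p->A A-q->B B-p->A B-q->C C-p->A C-q->D D-p->A D-q->E E-p->E E-q->E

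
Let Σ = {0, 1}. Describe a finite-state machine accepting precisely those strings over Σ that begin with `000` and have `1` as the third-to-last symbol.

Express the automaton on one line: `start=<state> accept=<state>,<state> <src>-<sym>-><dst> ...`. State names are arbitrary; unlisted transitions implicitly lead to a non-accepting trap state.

Build one automaton per condition and run them in lockstep. The first has 5 states tracking whether the input so far still matches the prefix `000`; the second has 15 states tracking the last 3 symbols read. A product state is a pair (one from each), accepting exactly when both do. After merging equivalent states the machine shrinks.
12 states suffice.
          0    1  
>  s0     s1   s2 
   s1     s3   s2 
   s2     s2   s2 
   s3     s4   s2 
   s4     s4   s5 
   s5     s6   s7 
   s6     s8   s9 
   s7    s10  s11 
 * s8     s4   s5 
 * s9     s6   s7 
 * s10    s8   s9 
 * s11   s10  s11 
(> = start, * = accepting)

start=s0 accept=s8,s9,s10,s11 s0-0->s1 s0-1->s2 s1-0->s3 s1-1->s2 s2-0->s2 s2-1->s2 s3-0->s4 s3-1->s2 s4-0->s4 s4-1->s5 s5-0->s6 s5-1->s7 s6-0->s8 s6-1->s9 s7-0->s10 s7-1->s11 s8-0->s4 s8-1->s5 s9-0->s6 s9-1->s7 s10-0->s8 s10-1->s9 s11-0->s10 s11-1->s11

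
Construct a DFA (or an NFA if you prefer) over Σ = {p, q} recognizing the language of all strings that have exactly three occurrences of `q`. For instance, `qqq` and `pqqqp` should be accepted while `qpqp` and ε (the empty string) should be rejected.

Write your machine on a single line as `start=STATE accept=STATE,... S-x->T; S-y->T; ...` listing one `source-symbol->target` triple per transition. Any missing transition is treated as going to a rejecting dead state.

Only the number of `q`s matters, and only up to 4. Make a chain s0 → s1 → s2 → s3 → s4 advanced by each `q` (with s4 absorbing); every other symbol self-loops. The accepting set is {s3}.
With 5 states:
        p   q  
>  s0   s0  s1 
   s1   s1  s2 
   s2   s2  s3 
 * s3   s3  s4 
   s4   s4  s4 
(> = start, * = accepting)

start=s0; accept=s3; s0-p->s0; s0-q->s1; s1-p->s1; s1-q->s2; s2-p->s2; s2-q->s3; s3-p->s3; s3-q->s4; s4-p->s4; s4-q->s4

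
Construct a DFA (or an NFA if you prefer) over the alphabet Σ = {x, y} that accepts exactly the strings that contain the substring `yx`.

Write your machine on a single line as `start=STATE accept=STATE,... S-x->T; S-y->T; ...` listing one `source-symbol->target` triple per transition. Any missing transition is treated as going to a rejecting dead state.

States s0..s1 record the length of the longest prefix of `yx` that matches the current input suffix. Reaching s2 means `yx` has been seen, and we stay there forever. Accept from s2.
        x   y  
>  s0   s0  s1 
   s1   s2  s1 
 * s2   s2  s2 
(> = start, * = accepting)

start=s0; accept=s2; s0-x->s0; s0-y->s1; s1-x->s2; s1-y->s1; s2-x->s2; s2-y->s2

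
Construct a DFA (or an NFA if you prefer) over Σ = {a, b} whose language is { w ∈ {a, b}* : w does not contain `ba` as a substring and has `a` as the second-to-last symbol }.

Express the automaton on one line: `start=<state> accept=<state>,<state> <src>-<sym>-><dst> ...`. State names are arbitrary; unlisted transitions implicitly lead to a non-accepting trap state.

Build one automaton per condition and run them in lockstep. One (3 states) tracks partial matches of the forbidden pattern `ba`; the other (7 states) tracks the last 2 symbols read. Each combined state is a pair, one component from each; accept when both components accept. Minimizing collapses redundant product states.
        a   b  
>  s0   s1  s2 
   s1   s3  s4 
   s2   s2  s2 
 * s3   s3  s4 
 * s4   s2  s2 
(> = start, * = accepting)

start=s0 accept=s3,s4 s0-a->s1 s0-b->s2 s1-a->s3 s1-b->s4 s2-a->s2 s2-b->s2 s3-a->s3 s3-b->s4 s4-a->s2 s4-b->s2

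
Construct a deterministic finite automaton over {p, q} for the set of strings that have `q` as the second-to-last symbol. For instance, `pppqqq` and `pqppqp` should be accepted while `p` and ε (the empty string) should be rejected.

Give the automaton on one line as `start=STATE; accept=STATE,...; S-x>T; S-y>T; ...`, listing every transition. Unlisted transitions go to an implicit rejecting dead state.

Because acceptance depends on a position counted from the end, the machine has to buffer the most recent 2 symbols. Make each state the string of the last up-to-2 symbols read; on input `x` shift the window left and append `x`. Accept when the buffered window has length 2 and begins with `q`.
        p   q  
>  s0   s1  s2 
   s1   s3  s4 
   s2   s5  s6 
   s3   s3  s4 
   s4   s5  s6 
 * s5   s3  s4 
 * s6   s5  s6 
(> = start, * = accepting)

start=s0; accept=s5,s6; s0-p>s1; s0-q>s2; s1-p>s3; s1-q>s4; s2-p>s5; s2-q>s6; s3-p>s3; s3-q>s4; s4-p>s5; s4-q>s6; s5-p>s3; s5-q>s4; s6-p>s5; s6-q>s6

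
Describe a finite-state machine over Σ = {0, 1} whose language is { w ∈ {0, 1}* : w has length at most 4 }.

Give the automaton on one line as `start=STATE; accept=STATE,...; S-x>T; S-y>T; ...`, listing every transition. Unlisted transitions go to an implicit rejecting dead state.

start=q0; accept=q0,q1,q2,q3,q4; q0-0>q1; q0-1>q1; q1-0>q2; q1-1>q2; q2-0>q3; q2-1>q3; q3-0>q4; q3-1>q4; q4-0>q5; q4-1>q5; q5-0>q5; q5-1>q5

Count input length up to 5: every symbol moves from q0 toward q5, which means 'more than 4' and absorbs. Accept from {q0, q1, q2, q3, q4}.
        0   1  
>* q0   q1  q1 
 * q1   q2  q2 
 * q2   q3  q3 
 * q3   q4  q4 
 * q4   q5  q5 
   q5   q5  q5 
(> = start, * = accepting)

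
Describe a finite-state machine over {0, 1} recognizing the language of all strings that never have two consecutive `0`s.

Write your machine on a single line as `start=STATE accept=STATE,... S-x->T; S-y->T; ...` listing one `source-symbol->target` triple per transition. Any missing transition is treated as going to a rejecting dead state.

start=S0; accept=S0,S1; S0-0->S1; S0-1->S0; S1-0->S2; S1-1->S0; S2-0->S2; S2-1->S2

This is the complement of 'contains `00`'. Use the same substring-matching states — S0 through S2 holding how much of `00` has just been matched — but flip the accepting set: everything except the trap S2 accepts.
        0   1  
>* S0   S1  S0 
 * S1   S2  S0 
   S2   S2  S2 
(> = start, * = accepting)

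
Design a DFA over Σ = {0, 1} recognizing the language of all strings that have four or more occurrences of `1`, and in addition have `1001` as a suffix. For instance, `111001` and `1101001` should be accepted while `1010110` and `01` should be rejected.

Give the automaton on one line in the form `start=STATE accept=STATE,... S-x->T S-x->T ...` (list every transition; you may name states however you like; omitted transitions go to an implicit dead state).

Run two small machines in parallel and take their product. The first has 6 states tracking the count of `1`s, saturating at 5; the second has 5 states tracking how much of the suffix `1001` has currently been matched. A product state is a pair (one from each), accepting exactly when both do. Equivalent product states are then merged.
With 7 states:
        0   1  
>  s0   s0  s1 
   s1   s1  s2 
   s2   s2  s3 
   s3   s4  s3 
   s4   s5  s3 
   s5   s2  s6 
 * s6   s4  s3 
(> = start, * = accepting)

start=s0 accept=s6 s0-0->s0 s0-1->s1 s1-0->s1 s1-1->s2 s2-0->s2 s2-1->s3 s3-0->s4 s3-1->s3 s4-0->s5 s4-1->s3 s5-0->s2 s5-1->s6 s6-0->s4 s6-1->s3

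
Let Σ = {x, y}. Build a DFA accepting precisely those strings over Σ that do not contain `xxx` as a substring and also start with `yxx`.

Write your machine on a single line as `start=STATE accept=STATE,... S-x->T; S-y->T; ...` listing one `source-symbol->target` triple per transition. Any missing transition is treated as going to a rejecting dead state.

Handle the two conditions separately and then intersect. The first has 4 states tracking partial matches of the forbidden pattern `xxx`; the second has 5 states tracking whether the input so far still matches the prefix `yxx`. A product state is a pair (one from each), accepting exactly when both do. Minimizing collapses redundant product states.
        x   y  
>  S0   S1  S2 
   S1   S1  S1 
   S2   S3  S1 
   S3   S4  S1 
 * S4   S1  S5 
 * S5   S6  S5 
 * S6   S4  S5 
(> = start, * = accepting)

start=S0; accept=S4,S5,S6; S0-x->S1; S0-y->S2; S1-x->S1; S1-y->S1; S2-x->S3; S2-y->S1; S3-x->S4; S3-y->S1; S4-x->S1; S4-y->S5; S5-x->S6; S5-y->S5; S6-x->S4; S6-y->S5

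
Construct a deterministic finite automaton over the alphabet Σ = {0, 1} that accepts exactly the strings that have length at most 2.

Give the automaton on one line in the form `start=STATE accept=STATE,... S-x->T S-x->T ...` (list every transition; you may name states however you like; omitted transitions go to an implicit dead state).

start=q0 accept=q0,q1,q2 q0-0->q1 q0-1->q1 q1-0->q2 q1-1->q2 q2-0->q3 q2-1->q3 q3-0->q3 q3-1->q3

We only need to distinguish lengths 0, 1, …, 2, and '>2'. Chain q0 → q1 → q2 → q3 on every symbol, with q3 looping. Accepting states: {q0, q1, q2}.
4 states suffice.
        0   1  
>* q0   q1  q1 
 * q1   q2  q2 
 * q2   q3  q3 
   q3   q3  q3 
(> = start, * = accepting)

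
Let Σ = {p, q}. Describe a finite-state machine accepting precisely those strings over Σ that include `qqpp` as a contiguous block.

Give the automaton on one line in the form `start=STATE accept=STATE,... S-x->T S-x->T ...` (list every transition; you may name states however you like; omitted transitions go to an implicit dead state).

start=s0 accept=s4 s0-p->s0 s0-q->s1 s1-p->s0 s1-q->s2 s2-p->s3 s2-q->s2 s3-p->s4 s3-q->s1 s4-p->s4 s4-q->s4

Track how much of `qqpp` has been matched so far: state s0 is no progress, s4 is the absorbing accept state reached once `qqpp` has occurred. Intermediate states record partial matches; on a mismatch, fall back to the longest reusable overlap.
With 5 states:
        p   q  
>  s0   s0  s1 
   s1   s0  s2 
   s2   s3  s2 
   s3   s4  s1 
 * s4   s4  s4 
(> = start, * = accepting)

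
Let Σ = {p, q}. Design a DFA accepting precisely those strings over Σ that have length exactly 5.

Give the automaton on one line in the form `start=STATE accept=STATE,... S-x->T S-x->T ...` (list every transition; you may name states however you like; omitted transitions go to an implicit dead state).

start=A accept=F A-p->B A-q->B B-p->C B-q->C C-p->D C-q->D D-p->E D-q->E E-p->F E-q->F F-p->G F-q->G G-p->G G-q->G

We only need to distinguish lengths 0, 1, …, 5, and '>5'. Chain A → B → C → D → E → F → G on every symbol, with G looping. Accepting states: {F}.
       p  q 
>  A   B  B 
   B   C  C 
   C   D  D 
   D   E  E 
   E   F  F 
 * F   G  G 
   G   G  G 
(> = start, * = accepting)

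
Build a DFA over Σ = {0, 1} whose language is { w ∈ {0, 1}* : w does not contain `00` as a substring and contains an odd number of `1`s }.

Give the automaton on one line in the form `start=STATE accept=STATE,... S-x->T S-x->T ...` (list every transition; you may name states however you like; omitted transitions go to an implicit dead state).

Build one automaton per condition and run them in lockstep. One (3 states) tracks partial matches of the forbidden pattern `00`; the other (2 states) tracks the count of `1`s modulo 2. Each combined state is a pair, one component from each; accept when both components accept. Equivalent product states are then merged.
        0   1  
>  S0   S1  S2 
   S1   S3  S2 
 * S2   S4  S0 
   S3   S3  S3 
 * S4   S3  S0 
(> = start, * = accepting)

start=S0 accept=S2,S4 S0-0->S1 S0-1->S2 S1-0->S3 S1-1->S2 S2-0->S4 S2-1->S0 S3-0->S3 S3-1->S3 S4-0->S3 S4-1->S0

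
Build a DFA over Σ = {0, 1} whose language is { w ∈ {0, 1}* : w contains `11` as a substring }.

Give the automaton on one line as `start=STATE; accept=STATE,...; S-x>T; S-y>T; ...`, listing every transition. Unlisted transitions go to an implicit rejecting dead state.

Track how much of `11` has been matched so far: state q0 is no progress, q2 is the absorbing accept state reached once `11` has occurred. Intermediate states record partial matches; on a mismatch, fall back to the longest reusable overlap.
A 3-state machine:
        0   1  
>  q0   q0  q1 
   q1   q0  q2 
 * q2   q2  q2 
(> = start, * = accepting)

start=q0; accept=q2; q0-0>q0; q0-1>q1; q1-0>q0; q1-1>q2; q2-0>q2; q2-1>q2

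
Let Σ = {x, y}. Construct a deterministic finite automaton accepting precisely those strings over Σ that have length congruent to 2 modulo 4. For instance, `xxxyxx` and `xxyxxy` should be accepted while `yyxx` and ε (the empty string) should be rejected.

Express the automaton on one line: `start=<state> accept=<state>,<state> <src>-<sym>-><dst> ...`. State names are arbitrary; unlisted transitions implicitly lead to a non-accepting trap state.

start=A accept=C A-x->B A-y->B B-x->C B-y->C C-x->D C-y->D D-x->A D-y->A

Only the length mod 4 matters, so use a 4-cycle: from any state, every input symbol moves to the next state, wrapping D back to A. Mark C accepting.
A 4-state machine:
       x  y 
>  A   B  B 
   B   C  C 
 * C   D  D 
   D   A  A 
(> = start, * = accepting)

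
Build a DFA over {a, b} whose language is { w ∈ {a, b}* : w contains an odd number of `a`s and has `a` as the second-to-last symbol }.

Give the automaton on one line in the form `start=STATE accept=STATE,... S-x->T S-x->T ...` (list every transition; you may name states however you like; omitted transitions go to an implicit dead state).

Build one automaton per condition and run them in lockstep. One (2 states) tracks the count of `a`s modulo 2; the other (7 states) tracks the last 2 symbols read. Each combined state is a pair, one component from each; accept when both components accept. After merging equivalent states the machine shrinks.
6 states suffice.
        a   b  
>  s0   s1  s0 
   s1   s2  s3 
   s2   s4  s0 
 * s3   s2  s5 
 * s4   s2  s3 
   s5   s2  s5 
(> = start, * = accepting)

start=s0 accept=s3,s4 s0-a->s1 s0-b->s0 s1-a->s2 s1-b->s3 s2-a->s4 s2-b->s0 s3-a->s2 s3-b->s5 s4-a->s2 s4-b->s3 s5-a->s2 s5-b->s5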